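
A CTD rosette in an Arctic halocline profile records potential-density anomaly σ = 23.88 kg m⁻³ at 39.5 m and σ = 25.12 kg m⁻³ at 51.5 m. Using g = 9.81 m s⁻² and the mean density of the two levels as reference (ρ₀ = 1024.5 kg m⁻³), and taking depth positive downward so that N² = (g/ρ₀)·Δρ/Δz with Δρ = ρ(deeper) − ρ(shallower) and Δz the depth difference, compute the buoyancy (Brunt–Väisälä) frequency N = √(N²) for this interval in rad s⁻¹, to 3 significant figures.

Δρ = 1025.12 − 1023.88 = 1.24 kg m⁻³ over Δz = 51.5 − 39.5 = 12 m.
N² = (9.81/1024.5) × (1.24/12) = 9.8946 × 10⁻⁴ s⁻².
N = √(9.8946 × 10⁻⁴) = 0.031456 rad s⁻¹ ≈ 0.0315 rad s⁻¹.
A positive N² confirms static stability across the interval.

0.0315 rad s⁻¹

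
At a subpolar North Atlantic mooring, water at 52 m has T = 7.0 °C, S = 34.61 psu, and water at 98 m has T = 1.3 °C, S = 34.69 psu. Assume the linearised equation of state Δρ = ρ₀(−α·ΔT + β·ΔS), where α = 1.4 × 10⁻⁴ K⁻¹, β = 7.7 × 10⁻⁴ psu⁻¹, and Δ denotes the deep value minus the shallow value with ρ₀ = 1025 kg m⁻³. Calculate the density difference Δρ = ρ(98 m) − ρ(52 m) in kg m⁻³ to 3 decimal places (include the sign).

ΔT = -5.7 K, ΔS = +0.08 psu (deep − shallow).
Δρ/ρ₀ = −(1.4 × 10⁻⁴)(-5.7) + (7.7 × 10⁻⁴)(+0.08) = 8.596 × 10⁻⁴.
Δρ = 1025 × (8.596 × 10⁻⁴) = +0.881 kg m⁻³.
Positive Δρ: denser below, stable.

+0.881 kg m⁻³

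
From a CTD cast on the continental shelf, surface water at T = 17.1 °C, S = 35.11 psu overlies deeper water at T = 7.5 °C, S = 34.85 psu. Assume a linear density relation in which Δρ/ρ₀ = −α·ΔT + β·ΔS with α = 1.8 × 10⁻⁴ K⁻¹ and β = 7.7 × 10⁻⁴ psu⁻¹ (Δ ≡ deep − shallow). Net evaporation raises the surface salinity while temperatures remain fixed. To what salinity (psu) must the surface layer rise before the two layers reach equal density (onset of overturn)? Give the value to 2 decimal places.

37.09 psu

Neutral buoyancy requires −α(T_deep − T_surf) + β(S_deep − S_surf′) = 0.
S_surf′ = S_deep − (α/β)·ΔT = 34.85 − (1.8 × 10⁻⁴/7.7 × 10⁻⁴)·(-9.6) = 37.0942 psu.
Increase required: 37.0942 − 35.11 = 1.9842 psu.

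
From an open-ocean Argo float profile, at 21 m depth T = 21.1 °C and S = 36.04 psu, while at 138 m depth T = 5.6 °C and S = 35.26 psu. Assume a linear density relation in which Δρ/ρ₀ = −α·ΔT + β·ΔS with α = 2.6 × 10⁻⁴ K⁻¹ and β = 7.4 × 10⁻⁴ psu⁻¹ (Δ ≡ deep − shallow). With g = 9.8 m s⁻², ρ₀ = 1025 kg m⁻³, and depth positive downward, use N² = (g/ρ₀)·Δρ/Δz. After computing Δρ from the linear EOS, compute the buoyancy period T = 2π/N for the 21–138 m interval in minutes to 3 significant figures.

ΔT = -15.5 K, ΔS = -0.78 psu (deep − shallow).
Δρ/ρ₀ = −αΔT + βΔS = 4.03 × 10⁻³ − 5.772 × 10⁻⁴ = 3.4528 × 10⁻³, so Δρ ≈ 3.539 kg m⁻³.
N² = (g/ρ₀)·Δρ/Δz = g·(Δρ/ρ₀)/Δz = 9.8 × 3.4528 × 10⁻³ / 117 = 2.8921 × 10⁻⁴ s⁻².
N = √(2.8921 × 10⁻⁴) = 0.017006 rad s⁻¹ → T = 2π/N = 369.47 s = 6.1578 min ≈ 6.16 min.

6.16 min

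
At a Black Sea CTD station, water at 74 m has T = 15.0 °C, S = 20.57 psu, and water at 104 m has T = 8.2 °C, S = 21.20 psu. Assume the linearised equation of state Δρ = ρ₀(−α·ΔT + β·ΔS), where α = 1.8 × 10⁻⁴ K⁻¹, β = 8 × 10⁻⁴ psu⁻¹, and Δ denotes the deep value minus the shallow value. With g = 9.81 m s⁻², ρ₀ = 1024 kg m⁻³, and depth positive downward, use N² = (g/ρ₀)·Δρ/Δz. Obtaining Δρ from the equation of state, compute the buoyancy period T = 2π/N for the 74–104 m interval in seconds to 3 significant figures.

ΔT = -6.8 K, ΔS = +0.63 psu (deep − shallow).
Δρ/ρ₀ = −αΔT + βΔS = 1.224 × 10⁻³ + 5.04 × 10⁻⁴ = 1.728 × 10⁻³, so Δρ ≈ 1.769 kg m⁻³.
N² = (g/ρ₀)·Δρ/Δz = g·(Δρ/ρ₀)/Δz = 9.81 × 1.728 × 10⁻³ / 30 = 5.6506 × 10⁻⁴ s⁻².
N = √(5.6506 × 10⁻⁴) = 0.023771 rad s⁻¹ → T = 2π/N = 264.32 s ≈ 264 s.

264 s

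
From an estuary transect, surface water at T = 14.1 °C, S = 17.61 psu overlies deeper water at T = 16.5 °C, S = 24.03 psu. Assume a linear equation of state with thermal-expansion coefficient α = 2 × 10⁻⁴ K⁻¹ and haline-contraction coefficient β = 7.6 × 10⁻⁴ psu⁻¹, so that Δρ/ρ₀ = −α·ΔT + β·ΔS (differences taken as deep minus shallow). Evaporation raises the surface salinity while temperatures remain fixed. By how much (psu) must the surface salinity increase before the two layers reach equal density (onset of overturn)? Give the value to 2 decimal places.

5.79 psu

Neutral buoyancy requires −α(T_deep − T_surf) + β(S_deep − S_surf′) = 0.
S_surf′ = S_deep − (α/β)·ΔT = 24.03 − (2 × 10⁻⁴/7.6 × 10⁻⁴)·(+2.4) = 23.3984 psu.
Increase required: 23.3984 − 17.61 = 5.7884 psu.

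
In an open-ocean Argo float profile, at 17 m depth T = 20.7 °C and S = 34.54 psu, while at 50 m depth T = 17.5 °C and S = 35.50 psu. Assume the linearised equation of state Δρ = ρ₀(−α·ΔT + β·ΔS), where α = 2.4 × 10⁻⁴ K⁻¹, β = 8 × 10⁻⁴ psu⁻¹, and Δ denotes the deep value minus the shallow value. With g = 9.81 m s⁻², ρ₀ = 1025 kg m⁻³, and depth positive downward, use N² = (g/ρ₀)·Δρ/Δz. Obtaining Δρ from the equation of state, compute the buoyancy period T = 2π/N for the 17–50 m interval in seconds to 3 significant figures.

294 s

ΔT = -3.2 K, ΔS = +0.96 psu (deep − shallow).
Δρ/ρ₀ = −αΔT + βΔS = 7.68 × 10⁻⁴ + 7.68 × 10⁻⁴ = 1.536 × 10⁻³, so Δρ ≈ 1.574 kg m⁻³.
N² = (g/ρ₀)·Δρ/Δz = g·(Δρ/ρ₀)/Δz = 9.81 × 1.536 × 10⁻³ / 33 = 4.5661 × 10⁻⁴ s⁻².
N = √(4.5661 × 10⁻⁴) = 0.021368 rad s⁻¹ → T = 2π/N = 294.05 s ≈ 294 s.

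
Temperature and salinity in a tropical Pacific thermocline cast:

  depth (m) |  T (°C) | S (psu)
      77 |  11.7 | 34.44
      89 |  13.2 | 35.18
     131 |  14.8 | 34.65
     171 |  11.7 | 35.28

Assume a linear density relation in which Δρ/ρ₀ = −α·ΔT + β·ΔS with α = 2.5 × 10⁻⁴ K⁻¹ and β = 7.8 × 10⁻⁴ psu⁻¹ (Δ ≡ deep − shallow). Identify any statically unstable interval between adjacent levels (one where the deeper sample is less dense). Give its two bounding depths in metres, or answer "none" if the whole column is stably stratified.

Evaluate Δρ/ρ₀ = −αΔT + βΔS across each adjacent pair:
  77–89 m: −αΔT+βΔS = −(2.5 × 10⁻⁴)(+1.5)+(7.8 × 10⁻⁴)(+0.74) = 2.0 × 10⁻⁴ → stable
  89–131 m: −αΔT+βΔS = −(2.5 × 10⁻⁴)(+1.6)+(7.8 × 10⁻⁴)(-0.53) = -8.1 × 10⁻⁴ → UNSTABLE
  131–171 m: −αΔT+βΔS = −(2.5 × 10⁻⁴)(-3.1)+(7.8 × 10⁻⁴)(+0.63) = 1.3 × 10⁻³ → stable
The 89–131 m interval has Δρ < 0: lighter water underlies denser water.

89–131 m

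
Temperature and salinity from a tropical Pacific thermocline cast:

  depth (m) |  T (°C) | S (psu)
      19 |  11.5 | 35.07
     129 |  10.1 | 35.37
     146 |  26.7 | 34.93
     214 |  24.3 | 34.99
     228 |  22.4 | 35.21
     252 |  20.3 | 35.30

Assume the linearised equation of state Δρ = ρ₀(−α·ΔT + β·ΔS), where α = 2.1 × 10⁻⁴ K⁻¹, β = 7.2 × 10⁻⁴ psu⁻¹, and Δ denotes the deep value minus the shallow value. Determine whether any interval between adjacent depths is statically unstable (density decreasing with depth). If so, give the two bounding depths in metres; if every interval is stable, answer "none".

Evaluate Δρ/ρ₀ = −αΔT + βΔS across each adjacent pair:
  19–129 m: −αΔT+βΔS = −(2.1 × 10⁻⁴)(-1.4)+(7.2 × 10⁻⁴)(+0.30) = 5.1 × 10⁻⁴ → stable
  129–146 m: −αΔT+βΔS = −(2.1 × 10⁻⁴)(+16.6)+(7.2 × 10⁻⁴)(-0.44) = -3.8 × 10⁻³ → UNSTABLE
  146–214 m: −αΔT+βΔS = −(2.1 × 10⁻⁴)(-2.4)+(7.2 × 10⁻⁴)(+0.06) = 5.5 × 10⁻⁴ → stable
  214–228 m: −αΔT+βΔS = −(2.1 × 10⁻⁴)(-1.9)+(7.2 × 10⁻⁴)(+0.22) = 5.6 × 10⁻⁴ → stable
  228–252 m: −αΔT+βΔS = −(2.1 × 10⁻⁴)(-2.1)+(7.2 × 10⁻⁴)(+0.09) = 5.1 × 10⁻⁴ → stable
The 129–146 m interval has Δρ < 0: lighter water underlies denser water.

129–146 m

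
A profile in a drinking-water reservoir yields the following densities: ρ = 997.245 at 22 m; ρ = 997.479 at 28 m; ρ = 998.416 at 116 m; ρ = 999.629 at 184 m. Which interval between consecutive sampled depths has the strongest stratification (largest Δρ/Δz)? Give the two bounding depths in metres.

Compute the density gradient over each adjacent pair:
  22–28 m: Δρ/Δz = 0.234/6 = 0.039 kg m⁻⁴
  28–116 m: Δρ/Δz = 0.937/88 = 0.011 kg m⁻⁴
  116–184 m: Δρ/Δz = 1.213/68 = 0.018 kg m⁻⁴
The largest gradient is in the 22–28 m interval — the pycnocline.

22–28 m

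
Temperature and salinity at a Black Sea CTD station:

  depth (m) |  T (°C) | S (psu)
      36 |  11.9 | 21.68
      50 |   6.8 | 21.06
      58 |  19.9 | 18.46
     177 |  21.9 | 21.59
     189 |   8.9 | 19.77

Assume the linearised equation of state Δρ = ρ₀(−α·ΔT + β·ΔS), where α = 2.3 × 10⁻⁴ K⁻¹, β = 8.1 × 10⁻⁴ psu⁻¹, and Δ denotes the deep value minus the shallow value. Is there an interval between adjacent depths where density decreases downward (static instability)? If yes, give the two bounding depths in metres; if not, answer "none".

Evaluate Δρ/ρ₀ = −αΔT + βΔS across each adjacent pair:
  36–50 m: −αΔT+βΔS = −(2.3 × 10⁻⁴)(-5.1)+(8.1 × 10⁻⁴)(-0.62) = 6.7 × 10⁻⁴ → stable
  50–58 m: −αΔT+βΔS = −(2.3 × 10⁻⁴)(+13.1)+(8.1 × 10⁻⁴)(-2.60) = -5.1 × 10⁻³ → UNSTABLE
  58–177 m: −αΔT+βΔS = −(2.3 × 10⁻⁴)(+2.0)+(8.1 × 10⁻⁴)(+3.13) = 2.1 × 10⁻³ → stable
  177–189 m: −αΔT+βΔS = −(2.3 × 10⁻⁴)(-13.0)+(8.1 × 10⁻⁴)(-1.82) = 1.5 × 10⁻³ → stable
The 50–58 m interval has Δρ < 0: lighter water underlies denser water.

50–58 m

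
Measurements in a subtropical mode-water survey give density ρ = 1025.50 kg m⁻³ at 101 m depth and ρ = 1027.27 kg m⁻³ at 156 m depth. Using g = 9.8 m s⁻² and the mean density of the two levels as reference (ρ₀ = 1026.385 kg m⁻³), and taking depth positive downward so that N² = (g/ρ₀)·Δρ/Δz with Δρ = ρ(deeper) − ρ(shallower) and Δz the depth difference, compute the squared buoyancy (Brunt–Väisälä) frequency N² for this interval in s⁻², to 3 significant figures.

3.07 × 10⁻⁴ s⁻²

Δρ = 1027.27 − 1025.50 = 1.77 kg m⁻³ over Δz = 156 − 101 = 55 m.
N² = (9.8/1026.385) × (1.77/55) = 3.0727 × 10⁻⁴ s⁻² ≈ 3.07 × 10⁻⁴ s⁻².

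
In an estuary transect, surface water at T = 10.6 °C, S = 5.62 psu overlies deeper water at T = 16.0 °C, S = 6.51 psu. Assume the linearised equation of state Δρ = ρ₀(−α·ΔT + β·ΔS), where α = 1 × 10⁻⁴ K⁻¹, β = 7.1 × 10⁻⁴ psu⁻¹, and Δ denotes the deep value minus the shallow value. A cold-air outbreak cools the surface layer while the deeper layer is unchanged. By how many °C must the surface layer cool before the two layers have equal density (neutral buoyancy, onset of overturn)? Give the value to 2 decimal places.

Neutral buoyancy requires Δρ = 0, i.e. −α(T_deep − T_surf′) + β(S_deep − S_surf) = 0.
T_surf′ = T_deep − (β/α)·ΔS = 16.0 − (7.1 × 10⁻⁴/1 × 10⁻⁴)·(+0.89) = 9.6810 °C.
Cooling required: 10.6 − (9.6810) = 0.9190 °C.

0.92 °C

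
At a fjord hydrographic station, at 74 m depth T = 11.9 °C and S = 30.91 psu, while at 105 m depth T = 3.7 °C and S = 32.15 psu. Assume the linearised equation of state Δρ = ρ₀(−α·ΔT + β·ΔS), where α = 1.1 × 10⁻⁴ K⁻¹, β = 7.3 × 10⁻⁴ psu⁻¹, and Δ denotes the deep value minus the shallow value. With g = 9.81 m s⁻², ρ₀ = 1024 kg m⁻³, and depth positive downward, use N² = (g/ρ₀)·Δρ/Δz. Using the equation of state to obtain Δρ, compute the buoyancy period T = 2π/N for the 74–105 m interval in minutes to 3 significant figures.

ΔT = -8.2 K, ΔS = +1.24 psu (deep − shallow).
Δρ/ρ₀ = −αΔT + βΔS = 9.02 × 10⁻⁴ + 9.052 × 10⁻⁴ = 1.8072 × 10⁻³, so Δρ ≈ 1.851 kg m⁻³.
N² = (g/ρ₀)·Δρ/Δz = g·(Δρ/ρ₀)/Δz = 9.81 × 1.8072 × 10⁻³ / 31 = 5.7189 × 10⁻⁴ s⁻².
N = √(5.7189 × 10⁻⁴) = 0.023914 rad s⁻¹ → T = 2π/N = 262.74 s = 4.3790 min ≈ 4.38 min.

4.38 min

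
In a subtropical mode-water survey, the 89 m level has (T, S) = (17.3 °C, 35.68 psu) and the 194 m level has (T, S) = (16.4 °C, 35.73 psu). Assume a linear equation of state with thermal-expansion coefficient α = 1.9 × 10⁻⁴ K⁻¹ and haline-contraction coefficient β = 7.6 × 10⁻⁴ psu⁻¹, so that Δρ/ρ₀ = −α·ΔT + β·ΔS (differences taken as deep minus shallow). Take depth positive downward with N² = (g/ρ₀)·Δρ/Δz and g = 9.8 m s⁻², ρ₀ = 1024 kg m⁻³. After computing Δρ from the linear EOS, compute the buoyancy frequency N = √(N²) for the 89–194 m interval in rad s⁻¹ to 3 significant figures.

4.42 × 10⁻³ rad s⁻¹

ΔT = -0.9 K, ΔS = +0.05 psu (deep − shallow).
Δρ/ρ₀ = −αΔT + βΔS = 1.71 × 10⁻⁴ + 3.80 × 10⁻⁵ = 2.09 × 10⁻⁴, so Δρ ≈ 0.2140 kg m⁻³.
N² = (g/ρ₀)·Δρ/Δz = g·(Δρ/ρ₀)/Δz = 9.8 × 2.09 × 10⁻⁴ / 105 = 1.9507 × 10⁻⁵ s⁻².
N = √(1.9507 × 10⁻⁵) = 4.4167 × 10⁻³ rad s⁻¹ ≈ 4.42 × 10⁻³ rad s⁻¹.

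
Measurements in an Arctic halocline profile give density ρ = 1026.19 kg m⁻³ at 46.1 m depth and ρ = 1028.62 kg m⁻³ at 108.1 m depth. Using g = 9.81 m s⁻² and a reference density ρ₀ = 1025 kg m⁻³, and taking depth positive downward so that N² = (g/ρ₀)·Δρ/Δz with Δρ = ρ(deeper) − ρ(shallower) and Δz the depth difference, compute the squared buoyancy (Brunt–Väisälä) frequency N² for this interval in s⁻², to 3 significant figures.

Δρ = 1028.62 − 1026.19 = 2.43 kg m⁻³ over Δz = 108.1 − 46.1 = 62 m.
N² = (9.81/1025) × (2.43/62) = 3.7511 × 10⁻⁴ s⁻² ≈ 3.75 × 10⁻⁴ s⁻².
N² > 0, so the interval is statically stable.

3.75 × 10⁻⁴ s⁻²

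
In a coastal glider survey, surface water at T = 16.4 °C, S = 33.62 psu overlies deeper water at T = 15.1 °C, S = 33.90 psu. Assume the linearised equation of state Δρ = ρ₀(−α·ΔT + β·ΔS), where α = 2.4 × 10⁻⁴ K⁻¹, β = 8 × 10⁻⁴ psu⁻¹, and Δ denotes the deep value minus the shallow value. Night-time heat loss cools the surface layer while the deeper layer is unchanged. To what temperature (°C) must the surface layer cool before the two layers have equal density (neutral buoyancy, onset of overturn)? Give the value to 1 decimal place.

14.2 °C

Neutral buoyancy requires Δρ = 0, i.e. −α(T_deep − T_surf′) + β(S_deep − S_surf) = 0.
T_surf′ = T_deep − (β/α)·ΔS = 15.1 − (8 × 10⁻⁴/2.4 × 10⁻⁴)·(+0.28) = 14.167 °C.
Cooling required: 16.4 − (14.167) = 2.233 °C.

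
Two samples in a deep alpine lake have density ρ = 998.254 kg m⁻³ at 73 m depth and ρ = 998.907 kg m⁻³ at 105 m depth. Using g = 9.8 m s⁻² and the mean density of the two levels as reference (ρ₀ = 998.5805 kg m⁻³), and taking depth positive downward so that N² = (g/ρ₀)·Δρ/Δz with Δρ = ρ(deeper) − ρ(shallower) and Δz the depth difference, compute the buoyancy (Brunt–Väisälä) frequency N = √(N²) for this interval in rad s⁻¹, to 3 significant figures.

0.0142 rad s⁻¹

Δρ = 998.907 − 998.254 = 0.653 kg m⁻³ over Δz = 105 − 73 = 32 m.
N² = (9.8/998.5805) × (0.653/32) = 2.0027 × 10⁻⁴ s⁻².
N = √(2.0027 × 10⁻⁴) = 0.014152 rad s⁻¹ ≈ 0.0142 rad s⁻¹.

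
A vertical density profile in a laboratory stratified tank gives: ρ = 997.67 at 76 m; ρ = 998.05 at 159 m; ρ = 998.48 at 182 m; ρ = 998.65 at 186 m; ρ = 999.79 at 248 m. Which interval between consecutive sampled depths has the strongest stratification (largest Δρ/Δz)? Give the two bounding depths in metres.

182–186 m

Compute the density gradient over each adjacent pair:
  76–159 m: Δρ/Δz = 0.38/83 = 4.6 × 10⁻³ kg m⁻⁴
  159–182 m: Δρ/Δz = 0.43/23 = 0.019 kg m⁻⁴
  182–186 m: Δρ/Δz = 0.17/4 = 0.043 kg m⁻⁴
  186–248 m: Δρ/Δz = 1.14/62 = 0.018 kg m⁻⁴
The largest gradient is in the 182–186 m interval — the pycnocline.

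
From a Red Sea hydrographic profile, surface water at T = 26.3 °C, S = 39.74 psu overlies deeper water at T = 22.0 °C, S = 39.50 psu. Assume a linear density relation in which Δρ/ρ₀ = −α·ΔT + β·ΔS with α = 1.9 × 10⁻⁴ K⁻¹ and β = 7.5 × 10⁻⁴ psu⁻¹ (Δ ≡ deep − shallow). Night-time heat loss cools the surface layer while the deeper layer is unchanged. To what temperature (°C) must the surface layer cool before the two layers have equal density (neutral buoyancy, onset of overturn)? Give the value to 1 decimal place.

22.9 °C

Neutral buoyancy requires Δρ = 0, i.e. −α(T_deep − T_surf′) + β(S_deep − S_surf) = 0.
T_surf′ = T_deep − (β/α)·ΔS = 22.0 − (7.5 × 10⁻⁴/1.9 × 10⁻⁴)·(-0.24) = 22.947 °C.
Cooling required: 26.3 − (22.947) = 3.353 °C.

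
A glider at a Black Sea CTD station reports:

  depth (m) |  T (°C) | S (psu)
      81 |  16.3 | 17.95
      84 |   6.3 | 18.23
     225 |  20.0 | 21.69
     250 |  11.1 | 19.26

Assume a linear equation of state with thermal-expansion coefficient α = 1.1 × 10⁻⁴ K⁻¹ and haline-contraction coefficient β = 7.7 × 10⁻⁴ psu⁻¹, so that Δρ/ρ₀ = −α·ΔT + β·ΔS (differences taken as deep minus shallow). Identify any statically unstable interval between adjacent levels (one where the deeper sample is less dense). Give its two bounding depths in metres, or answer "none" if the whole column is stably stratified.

225–250 m

Evaluate Δρ/ρ₀ = −αΔT + βΔS across each adjacent pair:
  81–84 m: −αΔT+βΔS = −(1.1 × 10⁻⁴)(-10.0)+(7.7 × 10⁻⁴)(+0.28) = 1.3 × 10⁻³ → stable
  84–225 m: −αΔT+βΔS = −(1.1 × 10⁻⁴)(+13.7)+(7.7 × 10⁻⁴)(+3.46) = 1.2 × 10⁻³ → stable
  225–250 m: −αΔT+βΔS = −(1.1 × 10⁻⁴)(-8.9)+(7.7 × 10⁻⁴)(-2.43) = -8.9 × 10⁻⁴ → UNSTABLE
The 225–250 m interval has Δρ < 0: lighter water underlies denser water.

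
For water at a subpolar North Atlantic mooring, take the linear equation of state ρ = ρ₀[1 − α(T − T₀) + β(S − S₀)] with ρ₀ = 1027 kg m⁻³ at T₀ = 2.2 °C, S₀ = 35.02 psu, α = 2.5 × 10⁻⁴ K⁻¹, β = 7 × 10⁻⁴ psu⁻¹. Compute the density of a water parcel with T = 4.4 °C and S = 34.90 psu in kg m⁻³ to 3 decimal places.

1026.349 kg m⁻³

T − T₀ = +2.2 K, S − S₀ = -0.12 psu.
Bracket = 1 − α·(+2.2) + β·(-0.12) = 1 + (-6.34 × 10⁻⁴) = 0.9993660.
ρ = 1027 × 0.9993660 = 1026.349 kg m⁻³.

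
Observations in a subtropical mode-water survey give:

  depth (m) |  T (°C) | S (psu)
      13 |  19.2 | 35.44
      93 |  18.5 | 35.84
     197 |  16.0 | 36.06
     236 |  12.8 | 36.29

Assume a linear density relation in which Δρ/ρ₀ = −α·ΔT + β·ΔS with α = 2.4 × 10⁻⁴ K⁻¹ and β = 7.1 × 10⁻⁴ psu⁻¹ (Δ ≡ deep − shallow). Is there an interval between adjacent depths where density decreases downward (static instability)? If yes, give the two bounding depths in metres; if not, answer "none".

none

Evaluate Δρ/ρ₀ = −αΔT + βΔS across each adjacent pair:
  13–93 m: −αΔT+βΔS = −(2.4 × 10⁻⁴)(-0.7)+(7.1 × 10⁻⁴)(+0.40) = 4.5 × 10⁻⁴ → stable
  93–197 m: −αΔT+βΔS = −(2.4 × 10⁻⁴)(-2.5)+(7.1 × 10⁻⁴)(+0.22) = 7.6 × 10⁻⁴ → stable
  197–236 m: −αΔT+βΔS = −(2.4 × 10⁻⁴)(-3.2)+(7.1 × 10⁻⁴)(+0.23) = 9.3 × 10⁻⁴ → stable
Every interval has Δρ > 0: the column is stably stratified throughout.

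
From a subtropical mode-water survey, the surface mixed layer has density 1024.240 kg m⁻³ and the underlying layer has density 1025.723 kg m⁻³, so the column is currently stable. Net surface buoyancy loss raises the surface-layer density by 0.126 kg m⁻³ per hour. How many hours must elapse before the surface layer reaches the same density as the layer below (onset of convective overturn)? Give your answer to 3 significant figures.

11.8 hours

Density deficit of the surface layer: 1025.723 − 1024.240 = 1.483 kg m⁻³.
Required change = 1.483 / 0.126 = 11.8 hours.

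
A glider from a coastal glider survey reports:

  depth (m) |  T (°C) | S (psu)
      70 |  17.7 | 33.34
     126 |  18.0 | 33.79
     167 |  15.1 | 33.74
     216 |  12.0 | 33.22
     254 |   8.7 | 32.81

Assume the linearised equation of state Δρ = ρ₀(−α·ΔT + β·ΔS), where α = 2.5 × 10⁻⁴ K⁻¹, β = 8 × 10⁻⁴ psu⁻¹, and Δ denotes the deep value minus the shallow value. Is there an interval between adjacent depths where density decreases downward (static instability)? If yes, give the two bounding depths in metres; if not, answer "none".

Evaluate Δρ/ρ₀ = −αΔT + βΔS across each adjacent pair:
  70–126 m: −αΔT+βΔS = −(2.5 × 10⁻⁴)(+0.3)+(8 × 10⁻⁴)(+0.45) = 2.9 × 10⁻⁴ → stable
  126–167 m: −αΔT+βΔS = −(2.5 × 10⁻⁴)(-2.9)+(8 × 10⁻⁴)(-0.05) = 6.8 × 10⁻⁴ → stable
  167–216 m: −αΔT+βΔS = −(2.5 × 10⁻⁴)(-3.1)+(8 × 10⁻⁴)(-0.52) = 3.6 × 10⁻⁴ → stable
  216–254 m: −αΔT+βΔS = −(2.5 × 10⁻⁴)(-3.3)+(8 × 10⁻⁴)(-0.41) = 5.0 × 10⁻⁴ → stable
Every interval has Δρ > 0: the column is stably stratified throughout.

none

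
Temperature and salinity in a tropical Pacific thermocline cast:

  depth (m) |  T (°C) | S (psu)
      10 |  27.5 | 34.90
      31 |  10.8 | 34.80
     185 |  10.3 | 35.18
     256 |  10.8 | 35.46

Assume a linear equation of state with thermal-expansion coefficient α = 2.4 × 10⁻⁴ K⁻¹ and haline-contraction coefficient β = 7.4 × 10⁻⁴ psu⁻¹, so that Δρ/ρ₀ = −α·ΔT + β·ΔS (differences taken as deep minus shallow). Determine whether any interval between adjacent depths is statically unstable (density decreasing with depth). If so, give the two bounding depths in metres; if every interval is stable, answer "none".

Evaluate Δρ/ρ₀ = −αΔT + βΔS across each adjacent pair:
  10–31 m: −αΔT+βΔS = −(2.4 × 10⁻⁴)(-16.7)+(7.4 × 10⁻⁴)(-0.10) = 3.9 × 10⁻³ → stable
  31–185 m: −αΔT+βΔS = −(2.4 × 10⁻⁴)(-0.5)+(7.4 × 10⁻⁴)(+0.38) = 4.0 × 10⁻⁴ → stable
  185–256 m: −αΔT+βΔS = −(2.4 × 10⁻⁴)(+0.5)+(7.4 × 10⁻⁴)(+0.28) = 8.7 × 10⁻⁵ → stable
Every interval has Δρ > 0: the column is stably stratified throughout.

none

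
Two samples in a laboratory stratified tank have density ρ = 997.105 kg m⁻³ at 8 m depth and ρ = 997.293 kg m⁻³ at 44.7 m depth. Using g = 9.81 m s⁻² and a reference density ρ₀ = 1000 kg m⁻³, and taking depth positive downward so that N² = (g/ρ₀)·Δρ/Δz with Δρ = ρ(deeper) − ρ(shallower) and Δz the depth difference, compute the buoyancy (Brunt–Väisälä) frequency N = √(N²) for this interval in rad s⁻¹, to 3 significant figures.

Δρ = 997.293 − 997.105 = 0.188 kg m⁻³ over Δz = 44.7 − 8 = 36.7 m.
N² = (9.81/1000) × (0.188/36.7) = 5.0253 × 10⁻⁵ s⁻².
N = √(5.0253 × 10⁻⁵) = 7.0889 × 10⁻³ rad s⁻¹ ≈ 7.09 × 10⁻³ rad s⁻¹.

7.09 × 10⁻³ rad s⁻¹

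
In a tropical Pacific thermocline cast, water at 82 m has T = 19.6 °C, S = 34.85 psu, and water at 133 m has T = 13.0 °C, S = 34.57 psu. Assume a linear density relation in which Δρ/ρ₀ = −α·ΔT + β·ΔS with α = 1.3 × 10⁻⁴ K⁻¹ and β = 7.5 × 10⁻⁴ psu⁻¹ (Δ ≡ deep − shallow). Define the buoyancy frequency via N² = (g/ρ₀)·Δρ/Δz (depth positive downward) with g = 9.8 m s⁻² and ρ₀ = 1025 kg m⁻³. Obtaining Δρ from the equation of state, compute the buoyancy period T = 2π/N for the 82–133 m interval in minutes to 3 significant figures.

ΔT = -6.6 K, ΔS = -0.28 psu (deep − shallow).
Δρ/ρ₀ = −αΔT + βΔS = 8.58 × 10⁻⁴ − 2.10 × 10⁻⁴ = 6.48 × 10⁻⁴, so Δρ ≈ 0.6642 kg m⁻³.
N² = (g/ρ₀)·Δρ/Δz = g·(Δρ/ρ₀)/Δz = 9.8 × 6.48 × 10⁻⁴ / 51 = 1.2452 × 10⁻⁴ s⁻².
N = √(1.2452 × 10⁻⁴) = 0.011159 rad s⁻¹ → T = 2π/N = 563.06 s = 9.3843 min ≈ 9.38 min.

9.38 min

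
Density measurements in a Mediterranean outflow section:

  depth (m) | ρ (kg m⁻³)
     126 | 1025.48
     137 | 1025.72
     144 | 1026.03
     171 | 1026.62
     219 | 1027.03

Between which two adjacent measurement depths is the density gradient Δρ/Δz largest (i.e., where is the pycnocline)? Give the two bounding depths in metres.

Compute the density gradient over each adjacent pair:
  126–137 m: Δρ/Δz = 0.24/11 = 0.022 kg m⁻⁴
  137–144 m: Δρ/Δz = 0.31/7 = 0.044 kg m⁻⁴
  144–171 m: Δρ/Δz = 0.59/27 = 0.022 kg m⁻⁴
  171–219 m: Δρ/Δz = 0.41/48 = 8.5 × 10⁻³ kg m⁻⁴
The largest gradient is in the 137–144 m interval — the pycnocline.

137–144 m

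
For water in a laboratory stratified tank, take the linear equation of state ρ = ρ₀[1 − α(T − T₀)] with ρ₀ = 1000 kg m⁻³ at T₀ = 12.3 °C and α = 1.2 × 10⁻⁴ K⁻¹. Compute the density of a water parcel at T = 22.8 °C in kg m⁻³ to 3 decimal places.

T − T₀ = +10.5 K.
Bracket = 1 − α·(+10.5) = 1 + (-1.26 × 10⁻³) = 0.9987400.
ρ = 1000 × 0.9987400 = 998.740 kg m⁻³.

998.740 kg m⁻³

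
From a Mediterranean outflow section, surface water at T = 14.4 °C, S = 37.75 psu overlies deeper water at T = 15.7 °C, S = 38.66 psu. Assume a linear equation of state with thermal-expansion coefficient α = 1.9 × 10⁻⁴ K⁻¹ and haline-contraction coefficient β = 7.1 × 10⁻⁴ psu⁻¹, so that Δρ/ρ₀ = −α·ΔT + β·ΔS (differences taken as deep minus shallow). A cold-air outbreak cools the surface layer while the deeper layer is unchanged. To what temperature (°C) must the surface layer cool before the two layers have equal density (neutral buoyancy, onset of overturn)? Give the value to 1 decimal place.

Neutral buoyancy requires Δρ = 0, i.e. −α(T_deep − T_surf′) + β(S_deep − S_surf) = 0.
T_surf′ = T_deep − (β/α)·ΔS = 15.7 − (7.1 × 10⁻⁴/1.9 × 10⁻⁴)·(+0.91) = 12.299 °C.
Cooling required: 14.4 − (12.299) = 2.101 °C.

12.3 °C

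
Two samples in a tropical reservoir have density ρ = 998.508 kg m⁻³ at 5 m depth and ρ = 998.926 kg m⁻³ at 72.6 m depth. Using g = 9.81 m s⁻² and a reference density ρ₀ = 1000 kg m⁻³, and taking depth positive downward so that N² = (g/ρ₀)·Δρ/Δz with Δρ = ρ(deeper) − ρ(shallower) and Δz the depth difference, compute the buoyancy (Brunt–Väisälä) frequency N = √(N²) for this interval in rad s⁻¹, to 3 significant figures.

Δρ = 998.926 − 998.508 = 0.418 kg m⁻³ over Δz = 72.6 − 5 = 67.6 m.
N² = (9.81/1000) × (0.418/67.6) = 6.0659 × 10⁻⁵ s⁻².
N = √(6.0659 × 10⁻⁵) = 7.7884 × 10⁻³ rad s⁻¹ ≈ 7.79 × 10⁻³ rad s⁻¹.

7.79 × 10⁻³ rad s⁻¹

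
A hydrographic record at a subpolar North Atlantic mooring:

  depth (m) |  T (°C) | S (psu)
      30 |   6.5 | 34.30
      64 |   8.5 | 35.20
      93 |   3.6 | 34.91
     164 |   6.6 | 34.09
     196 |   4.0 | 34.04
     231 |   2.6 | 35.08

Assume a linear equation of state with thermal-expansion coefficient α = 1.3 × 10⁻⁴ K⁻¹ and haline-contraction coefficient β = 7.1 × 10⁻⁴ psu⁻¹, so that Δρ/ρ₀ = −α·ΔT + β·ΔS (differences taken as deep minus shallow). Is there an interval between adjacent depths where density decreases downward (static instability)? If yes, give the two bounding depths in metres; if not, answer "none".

93–164 m

Evaluate Δρ/ρ₀ = −αΔT + βΔS across each adjacent pair:
  30–64 m: −αΔT+βΔS = −(1.3 × 10⁻⁴)(+2.0)+(7.1 × 10⁻⁴)(+0.90) = 3.8 × 10⁻⁴ → stable
  64–93 m: −αΔT+βΔS = −(1.3 × 10⁻⁴)(-4.9)+(7.1 × 10⁻⁴)(-0.29) = 4.3 × 10⁻⁴ → stable
  93–164 m: −αΔT+βΔS = −(1.3 × 10⁻⁴)(+3.0)+(7.1 × 10⁻⁴)(-0.82) = -9.7 × 10⁻⁴ → UNSTABLE
  164–196 m: −αΔT+βΔS = −(1.3 × 10⁻⁴)(-2.6)+(7.1 × 10⁻⁴)(-0.05) = 3.0 × 10⁻⁴ → stable
  196–231 m: −αΔT+βΔS = −(1.3 × 10⁻⁴)(-1.4)+(7.1 × 10⁻⁴)(+1.04) = 9.2 × 10⁻⁴ → stable
The 93–164 m interval has Δρ < 0: lighter water underlies denser water.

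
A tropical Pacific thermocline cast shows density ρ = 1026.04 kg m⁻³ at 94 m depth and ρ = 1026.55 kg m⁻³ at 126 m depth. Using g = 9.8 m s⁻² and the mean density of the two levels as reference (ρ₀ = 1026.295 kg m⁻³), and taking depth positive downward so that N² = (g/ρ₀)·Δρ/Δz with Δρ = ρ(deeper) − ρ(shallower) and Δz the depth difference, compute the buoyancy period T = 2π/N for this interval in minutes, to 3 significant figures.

Δρ = 1026.55 − 1026.04 = 0.51 kg m⁻³ over Δz = 126 − 94 = 32 m.
N² = (9.8/1026.295) × (0.51/32) = 1.5219 × 10⁻⁴ s⁻².
N = √(1.5219 × 10⁻⁴) = 0.012337 rad s⁻¹, so T = 2π/N = 509.30 s = 8.4883 min ≈ 8.49 min.

8.49 min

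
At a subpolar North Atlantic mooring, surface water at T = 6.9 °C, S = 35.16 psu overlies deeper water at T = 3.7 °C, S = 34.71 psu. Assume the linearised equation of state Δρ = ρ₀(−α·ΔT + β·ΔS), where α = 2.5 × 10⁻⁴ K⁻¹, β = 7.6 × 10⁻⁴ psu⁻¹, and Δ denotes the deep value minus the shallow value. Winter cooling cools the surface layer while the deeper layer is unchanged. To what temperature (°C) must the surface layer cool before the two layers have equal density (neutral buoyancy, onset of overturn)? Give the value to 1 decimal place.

Neutral buoyancy requires Δρ = 0, i.e. −α(T_deep − T_surf′) + β(S_deep − S_surf) = 0.
T_surf′ = T_deep − (β/α)·ΔS = 3.7 − (7.6 × 10⁻⁴/2.5 × 10⁻⁴)·(-0.45) = 5.068 °C.
Cooling required: 6.9 − (5.068) = 1.832 °C.

5.1 °C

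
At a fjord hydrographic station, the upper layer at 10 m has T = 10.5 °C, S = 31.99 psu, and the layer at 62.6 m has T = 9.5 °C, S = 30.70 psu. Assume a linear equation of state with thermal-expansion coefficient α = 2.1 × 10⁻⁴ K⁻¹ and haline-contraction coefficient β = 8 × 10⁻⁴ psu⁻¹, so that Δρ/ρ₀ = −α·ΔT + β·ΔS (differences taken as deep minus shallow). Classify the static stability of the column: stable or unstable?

unstable

ΔT = 9.5 − 10.5 = -1.0 K and ΔS = 30.70 − 31.99 = -1.29 psu (deep − shallow).
−αΔT = 2.10 × 10⁻⁴; βΔS = -1.032 × 10⁻³; sum Δρ/ρ₀ = -8.22 × 10⁻⁴.
Δρ/ρ₀ < 0, so Δρ < 0: deeper water is lighter → statically unstable; the column would overturn.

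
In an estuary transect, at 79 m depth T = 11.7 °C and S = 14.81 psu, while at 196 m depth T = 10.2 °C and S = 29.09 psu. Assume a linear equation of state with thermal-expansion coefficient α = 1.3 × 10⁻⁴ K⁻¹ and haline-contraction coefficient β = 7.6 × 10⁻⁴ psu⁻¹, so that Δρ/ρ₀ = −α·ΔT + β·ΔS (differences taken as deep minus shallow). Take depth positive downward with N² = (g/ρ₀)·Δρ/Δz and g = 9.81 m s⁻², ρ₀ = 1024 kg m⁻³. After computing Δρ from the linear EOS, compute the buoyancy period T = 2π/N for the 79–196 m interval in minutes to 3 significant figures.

3.44 min

ΔT = -1.5 K, ΔS = +14.28 psu (deep − shallow).
Δρ/ρ₀ = −αΔT + βΔS = 1.95 × 10⁻⁴ + 0.0108528 = 0.0110478, so Δρ ≈ 11.31 kg m⁻³.
N² = (g/ρ₀)·Δρ/Δz = g·(Δρ/ρ₀)/Δz = 9.81 × 0.0110478 / 117 = 9.2632 × 10⁻⁴ s⁻².
N = √(9.2632 × 10⁻⁴) = 0.030436 rad s⁻¹ → T = 2π/N = 206.44 s = 3.4407 min ≈ 3.44 min.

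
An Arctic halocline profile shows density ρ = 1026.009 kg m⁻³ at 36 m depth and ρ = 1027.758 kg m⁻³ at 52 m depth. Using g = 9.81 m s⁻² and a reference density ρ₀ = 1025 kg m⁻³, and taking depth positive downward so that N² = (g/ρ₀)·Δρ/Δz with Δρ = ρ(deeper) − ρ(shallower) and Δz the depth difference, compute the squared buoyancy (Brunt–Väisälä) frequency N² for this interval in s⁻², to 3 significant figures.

Δρ = 1027.758 − 1026.009 = 1.749 kg m⁻³ over Δz = 52 − 36 = 16 m.
N² = (9.81/1025) × (1.749/16) = 1.0462 × 10⁻³ s⁻² ≈ 1.05 × 10⁻³ s⁻².

1.05 × 10⁻³ s⁻²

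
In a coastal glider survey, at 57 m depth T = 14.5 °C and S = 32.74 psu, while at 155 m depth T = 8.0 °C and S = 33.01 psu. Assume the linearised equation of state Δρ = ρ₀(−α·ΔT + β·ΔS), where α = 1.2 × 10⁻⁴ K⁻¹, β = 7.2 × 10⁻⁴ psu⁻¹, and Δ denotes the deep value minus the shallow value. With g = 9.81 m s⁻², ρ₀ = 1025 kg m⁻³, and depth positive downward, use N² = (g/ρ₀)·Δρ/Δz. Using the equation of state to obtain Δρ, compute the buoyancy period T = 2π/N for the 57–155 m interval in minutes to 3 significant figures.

ΔT = -6.5 K, ΔS = +0.27 psu (deep − shallow).
Δρ/ρ₀ = −αΔT + βΔS = 7.80 × 10⁻⁴ + 1.944 × 10⁻⁴ = 9.744 × 10⁻⁴, so Δρ ≈ 0.9988 kg m⁻³.
N² = (g/ρ₀)·Δρ/Δz = g·(Δρ/ρ₀)/Δz = 9.81 × 9.744 × 10⁻⁴ / 98 = 9.7539 × 10⁻⁵ s⁻².
N = √(9.7539 × 10⁻⁵) = 9.8762 × 10⁻³ rad s⁻¹ → T = 2π/N = 636.19 s = 10.603 min ≈ 10.6 min.

10.6 min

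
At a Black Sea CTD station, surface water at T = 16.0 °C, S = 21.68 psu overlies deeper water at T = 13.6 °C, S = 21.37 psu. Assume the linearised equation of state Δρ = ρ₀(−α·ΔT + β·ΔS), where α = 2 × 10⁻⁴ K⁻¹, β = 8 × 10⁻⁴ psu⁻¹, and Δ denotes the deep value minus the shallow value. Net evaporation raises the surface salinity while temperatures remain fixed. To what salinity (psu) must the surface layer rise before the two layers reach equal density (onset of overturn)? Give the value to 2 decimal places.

Neutral buoyancy requires −α(T_deep − T_surf) + β(S_deep − S_surf′) = 0.
S_surf′ = S_deep − (α/β)·ΔT = 21.37 − (2 × 10⁻⁴/8 × 10⁻⁴)·(-2.4) = 21.9700 psu.
Increase required: 21.9700 − 21.68 = 0.2900 psu.

21.97 psu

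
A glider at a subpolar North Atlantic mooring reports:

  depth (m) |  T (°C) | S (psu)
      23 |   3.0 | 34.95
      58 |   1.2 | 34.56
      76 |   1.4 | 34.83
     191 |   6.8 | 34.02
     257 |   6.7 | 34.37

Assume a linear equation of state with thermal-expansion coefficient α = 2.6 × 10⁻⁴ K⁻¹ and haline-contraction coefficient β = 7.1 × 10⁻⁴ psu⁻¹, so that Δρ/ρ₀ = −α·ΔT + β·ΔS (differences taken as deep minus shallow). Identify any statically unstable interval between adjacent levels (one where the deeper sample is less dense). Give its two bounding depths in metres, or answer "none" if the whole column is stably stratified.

76–191 m

Evaluate Δρ/ρ₀ = −αΔT + βΔS across each adjacent pair:
  23–58 m: −αΔT+βΔS = −(2.6 × 10⁻⁴)(-1.8)+(7.1 × 10⁻⁴)(-0.39) = 1.9 × 10⁻⁴ → stable
  58–76 m: −αΔT+βΔS = −(2.6 × 10⁻⁴)(+0.2)+(7.1 × 10⁻⁴)(+0.27) = 1.4 × 10⁻⁴ → stable
  76–191 m: −αΔT+βΔS = −(2.6 × 10⁻⁴)(+5.4)+(7.1 × 10⁻⁴)(-0.81) = -2.0 × 10⁻³ → UNSTABLE
  191–257 m: −αΔT+βΔS = −(2.6 × 10⁻⁴)(-0.1)+(7.1 × 10⁻⁴)(+0.35) = 2.7 × 10⁻⁴ → stable
The 76–191 m interval has Δρ < 0: lighter water underlies denser water.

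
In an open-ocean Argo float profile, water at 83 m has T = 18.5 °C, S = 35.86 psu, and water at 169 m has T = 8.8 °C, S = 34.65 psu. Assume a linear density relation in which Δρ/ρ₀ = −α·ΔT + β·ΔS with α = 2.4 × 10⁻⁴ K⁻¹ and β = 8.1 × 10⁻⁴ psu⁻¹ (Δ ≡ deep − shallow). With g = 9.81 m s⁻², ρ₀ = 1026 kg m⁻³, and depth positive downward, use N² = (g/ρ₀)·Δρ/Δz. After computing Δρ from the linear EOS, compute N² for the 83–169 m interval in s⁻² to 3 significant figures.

ΔT = -9.7 K, ΔS = -1.21 psu (deep − shallow).
Δρ/ρ₀ = −αΔT + βΔS = 2.328 × 10⁻³ − 9.801 × 10⁻⁴ = 1.3479 × 10⁻³, so Δρ ≈ 1.383 kg m⁻³.
N² = (g/ρ₀)·Δρ/Δz = g·(Δρ/ρ₀)/Δz = 9.81 × 1.3479 × 10⁻³ / 86 = 1.5375 × 10⁻⁴ s⁻² ≈ 1.54 × 10⁻⁴ s⁻².

1.54 × 10⁻⁴ s⁻²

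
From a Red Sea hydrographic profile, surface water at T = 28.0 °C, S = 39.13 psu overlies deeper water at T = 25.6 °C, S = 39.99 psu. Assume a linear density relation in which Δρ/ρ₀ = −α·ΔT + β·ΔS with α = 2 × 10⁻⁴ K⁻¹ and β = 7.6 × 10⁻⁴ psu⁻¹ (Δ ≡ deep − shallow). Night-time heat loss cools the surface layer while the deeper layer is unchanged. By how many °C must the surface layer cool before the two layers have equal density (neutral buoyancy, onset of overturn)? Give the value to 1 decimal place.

5.7 °C

Neutral buoyancy requires Δρ = 0, i.e. −α(T_deep − T_surf′) + β(S_deep − S_surf) = 0.
T_surf′ = T_deep − (β/α)·ΔS = 25.6 − (7.6 × 10⁻⁴/2 × 10⁻⁴)·(+0.86) = 22.332 °C.
Cooling required: 28.0 − (22.332) = 5.668 °C.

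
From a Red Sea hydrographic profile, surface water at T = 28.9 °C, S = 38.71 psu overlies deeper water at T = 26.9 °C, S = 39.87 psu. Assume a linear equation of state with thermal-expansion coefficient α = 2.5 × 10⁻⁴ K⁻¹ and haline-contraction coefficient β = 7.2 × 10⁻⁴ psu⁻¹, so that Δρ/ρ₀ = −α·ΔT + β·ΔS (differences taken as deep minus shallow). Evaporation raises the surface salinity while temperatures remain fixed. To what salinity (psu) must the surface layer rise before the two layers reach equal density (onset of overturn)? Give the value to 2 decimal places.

Neutral buoyancy requires −α(T_deep − T_surf) + β(S_deep − S_surf′) = 0.
S_surf′ = S_deep − (α/β)·ΔT = 39.87 − (2.5 × 10⁻⁴/7.2 × 10⁻⁴)·(-2.0) = 40.5644 psu.
Increase required: 40.5644 − 38.71 = 1.8544 psu.

40.56 psu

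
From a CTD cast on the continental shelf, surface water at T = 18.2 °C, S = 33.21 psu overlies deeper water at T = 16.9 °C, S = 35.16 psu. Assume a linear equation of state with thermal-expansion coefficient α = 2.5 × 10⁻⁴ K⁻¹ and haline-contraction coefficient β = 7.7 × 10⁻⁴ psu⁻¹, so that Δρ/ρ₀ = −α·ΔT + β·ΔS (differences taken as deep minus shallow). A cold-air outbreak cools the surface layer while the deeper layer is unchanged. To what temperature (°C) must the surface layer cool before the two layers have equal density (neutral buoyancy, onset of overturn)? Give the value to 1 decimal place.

10.9 °C

Neutral buoyancy requires Δρ = 0, i.e. −α(T_deep − T_surf′) + β(S_deep − S_surf) = 0.
T_surf′ = T_deep − (β/α)·ΔS = 16.9 − (7.7 × 10⁻⁴/2.5 × 10⁻⁴)·(+1.95) = 10.894 °C.
Cooling required: 18.2 − (10.894) = 7.306 °C.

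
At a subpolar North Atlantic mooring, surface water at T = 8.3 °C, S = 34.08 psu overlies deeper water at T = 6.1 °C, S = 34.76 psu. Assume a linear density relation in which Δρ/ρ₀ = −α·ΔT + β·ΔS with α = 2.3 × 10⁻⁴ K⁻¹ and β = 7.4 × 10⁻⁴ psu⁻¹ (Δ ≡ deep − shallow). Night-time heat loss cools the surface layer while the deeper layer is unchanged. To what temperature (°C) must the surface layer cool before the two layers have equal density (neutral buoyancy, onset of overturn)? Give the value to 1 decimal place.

Neutral buoyancy requires Δρ = 0, i.e. −α(T_deep − T_surf′) + β(S_deep − S_surf) = 0.
T_surf′ = T_deep − (β/α)·ΔS = 6.1 − (7.4 × 10⁻⁴/2.3 × 10⁻⁴)·(+0.68) = 3.912 °C.
Cooling required: 8.3 − (3.912) = 4.388 °C.

3.9 °C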